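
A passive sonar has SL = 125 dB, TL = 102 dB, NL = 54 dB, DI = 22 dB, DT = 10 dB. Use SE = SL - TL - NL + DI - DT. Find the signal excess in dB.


-19 dB


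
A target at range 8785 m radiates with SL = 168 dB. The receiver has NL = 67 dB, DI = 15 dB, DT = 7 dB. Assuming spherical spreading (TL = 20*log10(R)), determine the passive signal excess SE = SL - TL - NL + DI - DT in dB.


Step 1: TL = 20*log10(8785) = 78.87 dB
Step 2: SE = 168 - 78.87 - 67 + 15 - 7 = 30.13

30.13 dB


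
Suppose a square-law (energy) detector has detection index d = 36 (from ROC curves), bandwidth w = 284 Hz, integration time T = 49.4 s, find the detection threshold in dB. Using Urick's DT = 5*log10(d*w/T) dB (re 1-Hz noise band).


DT = 5*log10(d*w/T) = 5*log10(36 * 284 / 49.4) = 5*log10(206.96) = 11.58

11.58 dB


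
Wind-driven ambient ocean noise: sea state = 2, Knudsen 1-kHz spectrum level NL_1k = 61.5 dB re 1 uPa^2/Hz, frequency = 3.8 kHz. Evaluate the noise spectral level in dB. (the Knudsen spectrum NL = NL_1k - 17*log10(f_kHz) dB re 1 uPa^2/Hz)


51.64 dB


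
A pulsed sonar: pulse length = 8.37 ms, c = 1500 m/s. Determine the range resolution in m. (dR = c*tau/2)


dR = c*tau/2 = 1500 * 8.37e-3 / 2 = 6.2775

6.2775 m


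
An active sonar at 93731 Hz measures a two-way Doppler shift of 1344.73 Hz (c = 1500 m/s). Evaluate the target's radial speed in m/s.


10.76 m/s


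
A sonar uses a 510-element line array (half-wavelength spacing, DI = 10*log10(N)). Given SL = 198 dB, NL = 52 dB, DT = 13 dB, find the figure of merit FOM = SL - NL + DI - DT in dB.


160.08 dB


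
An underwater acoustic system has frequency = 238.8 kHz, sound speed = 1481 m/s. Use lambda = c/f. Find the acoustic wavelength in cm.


lambda = c/f = 1481 / 238800 = 0.0062 m = 0.62 cm

0.62 cm


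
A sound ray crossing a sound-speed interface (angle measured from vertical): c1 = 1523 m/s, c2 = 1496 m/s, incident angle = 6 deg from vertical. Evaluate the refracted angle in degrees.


5.89 deg


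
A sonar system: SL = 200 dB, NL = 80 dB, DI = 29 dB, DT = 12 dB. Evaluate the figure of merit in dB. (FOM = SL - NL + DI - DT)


137 dB


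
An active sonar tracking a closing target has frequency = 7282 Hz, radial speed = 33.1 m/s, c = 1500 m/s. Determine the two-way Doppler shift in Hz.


321.38 Hz


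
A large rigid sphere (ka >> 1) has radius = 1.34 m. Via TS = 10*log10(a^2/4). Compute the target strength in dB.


TS = 10*log10(1.34^2 / 4) = 10*log10(0.4489) = -3.48

-3.48 dB


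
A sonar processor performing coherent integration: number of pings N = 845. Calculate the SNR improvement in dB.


29.27 dB


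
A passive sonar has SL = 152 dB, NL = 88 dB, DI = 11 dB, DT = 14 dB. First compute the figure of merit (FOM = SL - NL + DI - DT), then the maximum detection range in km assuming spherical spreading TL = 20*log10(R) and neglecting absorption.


Step 1: FOM = SL - NL + DI - DT = 152 - 88 + 11 - 14 = 61 dB
Step 2: at max range FOM = TL = 20*log10(R), so R = 10^(61/20) = 1122.02 m = 1.12 km

1.12 km


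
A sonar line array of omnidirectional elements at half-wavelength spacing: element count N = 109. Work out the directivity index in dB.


DI = 10*log10(109) = 20.37

20.37 dB


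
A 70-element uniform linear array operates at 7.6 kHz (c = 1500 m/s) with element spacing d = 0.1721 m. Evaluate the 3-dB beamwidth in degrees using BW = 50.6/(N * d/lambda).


0.83 deg


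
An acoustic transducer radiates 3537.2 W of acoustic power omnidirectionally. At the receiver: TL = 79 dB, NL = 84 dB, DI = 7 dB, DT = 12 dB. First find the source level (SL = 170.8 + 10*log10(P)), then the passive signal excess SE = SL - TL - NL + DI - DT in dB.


Step 1: SL = 170.8 + 10*log10(3537.2) = 206.29 dB
Step 2: SE = SL - TL - NL + DI - DT = 206.29 - 79 - 84 + 7 - 12 = 38.29

38.29 dB


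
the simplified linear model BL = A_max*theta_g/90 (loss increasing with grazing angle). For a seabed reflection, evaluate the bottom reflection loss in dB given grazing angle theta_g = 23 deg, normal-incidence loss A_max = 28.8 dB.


7.36 dB


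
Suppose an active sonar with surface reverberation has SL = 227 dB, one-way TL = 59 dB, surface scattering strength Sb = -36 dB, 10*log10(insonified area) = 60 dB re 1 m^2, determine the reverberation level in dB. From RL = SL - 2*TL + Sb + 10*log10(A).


RL = SL - 2*TL + Sb + 10*log10(A) = 227 - 2*59 + (-36) + 60 = 133

133 dB


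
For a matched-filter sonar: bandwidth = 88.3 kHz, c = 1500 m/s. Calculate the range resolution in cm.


0.85 cm


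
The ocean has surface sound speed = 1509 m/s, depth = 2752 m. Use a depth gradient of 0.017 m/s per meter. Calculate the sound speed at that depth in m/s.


c = 1509 + 0.017 * 2752 = 1555.784

1555.784 m/s


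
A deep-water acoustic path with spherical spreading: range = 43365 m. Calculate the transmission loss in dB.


TL = 20*log10(43365) = 92.74

92.74 dB


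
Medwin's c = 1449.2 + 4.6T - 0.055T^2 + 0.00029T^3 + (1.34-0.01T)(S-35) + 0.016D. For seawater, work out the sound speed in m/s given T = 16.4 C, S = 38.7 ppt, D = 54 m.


c = 1449.2 + 4.6*16.4 - 0.055*16.4^2 + 0.00029*16.4^3 + (1.34 - 0.01*16.4)*(38.7 - 35) + 0.016*54 = 1516.34

1516.34 m/s


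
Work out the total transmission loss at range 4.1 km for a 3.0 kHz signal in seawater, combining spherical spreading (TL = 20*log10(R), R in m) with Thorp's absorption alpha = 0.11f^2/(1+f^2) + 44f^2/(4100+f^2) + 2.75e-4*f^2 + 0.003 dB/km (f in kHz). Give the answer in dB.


73.08 dB


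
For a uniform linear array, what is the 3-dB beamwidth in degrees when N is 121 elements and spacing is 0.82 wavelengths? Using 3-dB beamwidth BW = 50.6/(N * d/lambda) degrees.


BW = 50.6 / (121 * 0.82) = 50.6 / 99.22 = 0.51

0.51 deg


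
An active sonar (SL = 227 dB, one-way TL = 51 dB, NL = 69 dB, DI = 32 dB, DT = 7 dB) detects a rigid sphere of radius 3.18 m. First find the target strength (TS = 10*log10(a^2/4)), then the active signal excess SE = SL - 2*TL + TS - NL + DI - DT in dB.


Step 1: TS = 10*log10(3.18^2/4) = 4.03 dB
Step 2: SE = SL - 2*TL + TS - NL + DI - DT = 227 - 2*51 + (4.03) - 69 + 32 - 7 = 85.03

85.03 dB


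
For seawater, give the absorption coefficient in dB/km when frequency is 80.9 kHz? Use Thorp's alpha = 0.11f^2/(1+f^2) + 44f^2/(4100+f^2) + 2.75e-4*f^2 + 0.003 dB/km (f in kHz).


f^2 = 6544.81
alpha = 0.11*6544.81/(1+6544.81) + 44*6544.81/(4100+6544.81) + 2.75e-4*6544.81 + 0.003 = 28.966

28.966 dB/km


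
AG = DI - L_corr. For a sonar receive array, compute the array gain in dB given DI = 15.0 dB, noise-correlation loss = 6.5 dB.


8.5 dB


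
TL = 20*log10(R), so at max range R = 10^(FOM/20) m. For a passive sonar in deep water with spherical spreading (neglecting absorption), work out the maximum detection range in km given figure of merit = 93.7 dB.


48.42 km


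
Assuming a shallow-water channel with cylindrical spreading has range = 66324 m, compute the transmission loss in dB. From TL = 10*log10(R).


TL = 10*log10(66324) = 48.22

48.22 dB


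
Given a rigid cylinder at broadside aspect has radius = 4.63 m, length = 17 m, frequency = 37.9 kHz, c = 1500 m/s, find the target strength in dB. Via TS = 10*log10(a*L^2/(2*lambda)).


42.28 dB


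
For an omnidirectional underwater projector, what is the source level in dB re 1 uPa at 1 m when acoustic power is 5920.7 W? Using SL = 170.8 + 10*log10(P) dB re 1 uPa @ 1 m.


SL = 170.8 + 10*log10(5920.7) = 170.8 + 37.72 = 208.52

208.52 dB


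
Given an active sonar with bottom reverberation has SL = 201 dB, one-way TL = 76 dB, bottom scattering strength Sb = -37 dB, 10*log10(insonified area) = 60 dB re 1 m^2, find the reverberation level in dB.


72 dB


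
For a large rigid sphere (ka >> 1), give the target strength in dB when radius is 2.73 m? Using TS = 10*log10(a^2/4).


2.7 dB


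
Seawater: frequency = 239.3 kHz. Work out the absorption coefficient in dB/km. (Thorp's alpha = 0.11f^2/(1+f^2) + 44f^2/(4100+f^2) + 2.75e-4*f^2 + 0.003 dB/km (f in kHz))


56.921 dB/km


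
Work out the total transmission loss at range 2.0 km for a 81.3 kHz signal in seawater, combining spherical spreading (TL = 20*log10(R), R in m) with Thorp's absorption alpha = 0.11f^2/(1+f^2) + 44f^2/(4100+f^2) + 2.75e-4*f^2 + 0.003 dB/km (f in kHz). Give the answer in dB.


Step 1 (Thorp): alpha = 0.11*6609.69/(1+6609.69) + 44*6609.69/(4100+6609.69) + 2.75e-4*6609.69 + 0.003 = 29.0861 dB/km
Step 2: TL_spread = 20*log10(2000) = 66.02 dB
Step 3: TL_abs = alpha*R = 29.0861 * 2.0 = 58.17 dB
Step 4: TL_total = 66.02 + 58.17 = 124.19

124.19 dB


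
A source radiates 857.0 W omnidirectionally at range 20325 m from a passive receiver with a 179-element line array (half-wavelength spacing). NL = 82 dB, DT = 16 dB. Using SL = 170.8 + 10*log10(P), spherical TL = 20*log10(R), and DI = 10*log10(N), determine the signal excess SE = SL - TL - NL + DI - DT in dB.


Step 1: SL = 170.8 + 10*log10(857.0) = 200.13 dB
Step 2: TL = 20*log10(20325) = 86.16 dB
Step 3: DI = 10*log10(179) = 22.53 dB
Step 4: SE = SL - TL - NL + DI - DT = 200.13 - 86.16 - 82 + 22.53 - 16 = 38.5

38.5 dB


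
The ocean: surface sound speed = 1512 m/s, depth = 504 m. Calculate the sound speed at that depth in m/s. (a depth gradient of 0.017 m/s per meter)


c = 1512 + 0.017 * 504 = 1520.568

1520.568 m/s


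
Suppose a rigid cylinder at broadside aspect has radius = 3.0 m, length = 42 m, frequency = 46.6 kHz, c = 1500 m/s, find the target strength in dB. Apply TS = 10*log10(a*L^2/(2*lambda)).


49.15 dB


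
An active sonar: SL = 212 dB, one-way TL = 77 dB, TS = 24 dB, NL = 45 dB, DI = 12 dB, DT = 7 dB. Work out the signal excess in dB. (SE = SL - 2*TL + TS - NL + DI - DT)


SE = SL - 2*TL + TS - NL + DI - DT = 212 - 2*77 + (24) - 45 + 12 - 7 = 42

42 dB


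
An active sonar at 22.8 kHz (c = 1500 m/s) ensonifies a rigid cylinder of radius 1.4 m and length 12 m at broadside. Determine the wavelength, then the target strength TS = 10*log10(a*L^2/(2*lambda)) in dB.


Step 1: lambda = c/f = 1500/22800 = 0.06579 m
Step 2: TS = 10*log10(a*L^2/(2*lambda)) = 10*log10(1.4*12^2/(2*0.06579)) = 31.85

31.85 dB


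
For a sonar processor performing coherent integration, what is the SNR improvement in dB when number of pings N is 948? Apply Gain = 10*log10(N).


29.77 dB


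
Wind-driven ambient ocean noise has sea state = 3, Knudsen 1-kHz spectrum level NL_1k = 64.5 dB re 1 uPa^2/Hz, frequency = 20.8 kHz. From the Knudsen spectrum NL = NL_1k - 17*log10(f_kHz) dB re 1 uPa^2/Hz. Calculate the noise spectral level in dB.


NL = NL_1k - 17*log10(f_kHz) = 64.5 - 17*log10(20.8) = 64.5 - (22.41) = 42.09

42.09 dB


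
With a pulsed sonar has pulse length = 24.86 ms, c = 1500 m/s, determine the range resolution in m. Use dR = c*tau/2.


dR = c*tau/2 = 1500 * 24.86e-3 / 2 = 18.645

18.645 m


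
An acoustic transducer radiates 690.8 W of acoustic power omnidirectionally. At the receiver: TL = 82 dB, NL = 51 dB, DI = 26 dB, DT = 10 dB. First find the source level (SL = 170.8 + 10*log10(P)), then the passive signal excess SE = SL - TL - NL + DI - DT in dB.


Step 1: SL = 170.8 + 10*log10(690.8) = 199.19 dB
Step 2: SE = SL - TL - NL + DI - DT = 199.19 - 82 - 51 + 26 - 10 = 82.19

82.19 dB


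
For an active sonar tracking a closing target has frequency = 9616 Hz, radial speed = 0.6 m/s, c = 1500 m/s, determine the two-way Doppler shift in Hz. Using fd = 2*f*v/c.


fd = 2*f*v/c = 2 * 9616 * 0.6 / 1500 = 7.69

7.69 Hz


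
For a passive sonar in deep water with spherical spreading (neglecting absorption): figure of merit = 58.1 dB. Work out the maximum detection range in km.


At max range FOM = TL, so 20*log10(R) = 58.1
R = 10^(58.1/20) = 803.53 m = 0.8 km

0.8 km


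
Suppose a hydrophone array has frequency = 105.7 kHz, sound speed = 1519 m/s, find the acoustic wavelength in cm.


lambda = c/f = 1519 / 105700 = 0.0144 m = 1.44 cm

1.44 cm


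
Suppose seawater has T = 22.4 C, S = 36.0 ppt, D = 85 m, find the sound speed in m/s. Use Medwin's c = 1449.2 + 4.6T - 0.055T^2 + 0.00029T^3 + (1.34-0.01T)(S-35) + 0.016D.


c = 1449.2 + 4.6*22.4 - 0.055*22.4^2 + 0.00029*22.4^3 + (1.34 - 0.01*22.4)*(36.0 - 35) + 0.016*85 = 1530.38

1530.38 m/s


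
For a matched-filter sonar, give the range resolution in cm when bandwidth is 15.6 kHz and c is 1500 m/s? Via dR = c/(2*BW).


4.81 cm


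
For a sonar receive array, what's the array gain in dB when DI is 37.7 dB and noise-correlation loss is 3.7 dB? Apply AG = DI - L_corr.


34.0 dB


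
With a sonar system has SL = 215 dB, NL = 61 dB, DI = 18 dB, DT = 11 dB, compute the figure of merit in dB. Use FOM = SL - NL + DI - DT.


FOM = SL - NL + DI - DT = 215 - 61 + 18 - 11 = 161

161 dB


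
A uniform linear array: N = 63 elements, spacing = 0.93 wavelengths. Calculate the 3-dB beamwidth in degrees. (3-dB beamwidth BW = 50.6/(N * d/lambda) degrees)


BW = 50.6 / (63 * 0.93) = 50.6 / 58.59 = 0.86

0.86 deg


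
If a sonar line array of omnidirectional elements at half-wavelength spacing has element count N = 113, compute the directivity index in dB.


20.53 dB


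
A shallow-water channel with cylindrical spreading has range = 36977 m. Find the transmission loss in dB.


TL = 10*log10(36977) = 45.68

45.68 dB


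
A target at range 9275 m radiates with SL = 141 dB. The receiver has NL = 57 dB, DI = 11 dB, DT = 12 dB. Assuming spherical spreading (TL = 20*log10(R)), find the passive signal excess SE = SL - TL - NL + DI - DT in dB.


3.65 dB


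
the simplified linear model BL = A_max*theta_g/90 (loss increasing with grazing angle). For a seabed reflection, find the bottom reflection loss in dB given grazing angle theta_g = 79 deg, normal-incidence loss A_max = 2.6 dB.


BL = A_max * theta_g / 90 = 2.6 * 79 / 90 = 2.28

2.28 dB


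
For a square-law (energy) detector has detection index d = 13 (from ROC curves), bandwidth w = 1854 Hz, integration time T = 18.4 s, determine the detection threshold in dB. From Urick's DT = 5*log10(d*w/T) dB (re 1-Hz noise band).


DT = 5*log10(d*w/T) = 5*log10(13 * 1854 / 18.4) = 5*log10(1309.89) = 15.59

15.59 dB


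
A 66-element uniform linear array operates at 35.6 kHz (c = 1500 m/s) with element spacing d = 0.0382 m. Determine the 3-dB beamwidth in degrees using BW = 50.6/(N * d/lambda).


0.85 deg


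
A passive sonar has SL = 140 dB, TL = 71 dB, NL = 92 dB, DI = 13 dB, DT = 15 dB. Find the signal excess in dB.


SE = SL - TL - NL + DI - DT = 140 - 71 - 92 + 13 - 15 = -25

-25 dB


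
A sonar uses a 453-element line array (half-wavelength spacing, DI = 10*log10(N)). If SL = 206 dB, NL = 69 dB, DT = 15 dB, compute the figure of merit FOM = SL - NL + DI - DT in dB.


Step 1: DI = 10*log10(453) = 26.56 dB
Step 2: FOM = SL - NL + DI - DT = 206 - 69 + 26.56 - 15 = 148.56

148.56 dB


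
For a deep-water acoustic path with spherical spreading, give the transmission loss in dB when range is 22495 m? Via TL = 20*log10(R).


TL = 20*log10(22495) = 87.04

87.04 dB


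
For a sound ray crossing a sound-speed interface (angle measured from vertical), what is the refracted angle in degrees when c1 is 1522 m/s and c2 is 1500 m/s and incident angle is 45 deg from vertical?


sin(theta2) = (c2/c1)*sin(theta1) = (1500/1522)*sin(45 deg) = 0.69689
theta2 = arcsin(0.69689) = 44.18

44.18 deg


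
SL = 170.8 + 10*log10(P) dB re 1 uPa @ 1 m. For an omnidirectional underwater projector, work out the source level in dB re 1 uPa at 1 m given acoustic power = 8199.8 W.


SL = 170.8 + 10*log10(8199.8) = 170.8 + 39.14 = 209.94

209.94 dB


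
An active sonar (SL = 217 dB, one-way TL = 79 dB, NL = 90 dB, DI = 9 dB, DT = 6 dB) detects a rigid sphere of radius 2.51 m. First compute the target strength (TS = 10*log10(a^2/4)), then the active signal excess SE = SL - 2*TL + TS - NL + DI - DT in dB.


Step 1: TS = 10*log10(2.51^2/4) = 1.97 dB
Step 2: SE = SL - 2*TL + TS - NL + DI - DT = 217 - 2*79 + (1.97) - 90 + 9 - 6 = -26.03

-26.03 dB


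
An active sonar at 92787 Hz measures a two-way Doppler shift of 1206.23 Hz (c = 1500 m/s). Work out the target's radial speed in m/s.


From fd = 2*f*v/c, v = c*fd/(2*f) = 1500 * 1206.23 / (2*92787) = 9.75

9.75 m/s


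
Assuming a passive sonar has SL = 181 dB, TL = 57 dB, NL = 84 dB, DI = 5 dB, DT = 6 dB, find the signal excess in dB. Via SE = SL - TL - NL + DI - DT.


39 dB


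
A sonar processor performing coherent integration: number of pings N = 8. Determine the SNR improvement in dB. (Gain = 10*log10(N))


Gain = 10*log10(8) = 9.03

9.03 dB


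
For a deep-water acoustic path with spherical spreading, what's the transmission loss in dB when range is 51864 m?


TL = 20*log10(51864) = 94.3

94.3 dB


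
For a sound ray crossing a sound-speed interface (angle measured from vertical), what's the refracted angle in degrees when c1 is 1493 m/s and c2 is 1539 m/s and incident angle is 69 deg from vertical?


sin(theta2) = (c2/c1)*sin(theta1) = (1539/1493)*sin(69 deg) = 0.96234
theta2 = arcsin(0.96234) = 74.23

74.23 deg


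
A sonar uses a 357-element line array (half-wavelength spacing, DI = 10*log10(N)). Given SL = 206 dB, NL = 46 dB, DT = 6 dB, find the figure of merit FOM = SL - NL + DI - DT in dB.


Step 1: DI = 10*log10(357) = 25.53 dB
Step 2: FOM = SL - NL + DI - DT = 206 - 46 + 25.53 - 6 = 179.53

179.53 dB


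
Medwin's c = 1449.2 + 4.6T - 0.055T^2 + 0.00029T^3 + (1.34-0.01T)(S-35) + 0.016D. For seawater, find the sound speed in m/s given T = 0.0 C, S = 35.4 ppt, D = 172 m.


c = 1449.2 + 4.6*0.0 - 0.055*0.0^2 + 0.00029*0.0^3 + (1.34 - 0.01*0.0)*(35.4 - 35) + 0.016*172 = 1452.49

1452.49 m/s


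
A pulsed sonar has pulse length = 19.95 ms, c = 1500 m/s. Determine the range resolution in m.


14.9625 m


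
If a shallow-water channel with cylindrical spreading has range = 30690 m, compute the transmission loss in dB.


44.87 dB


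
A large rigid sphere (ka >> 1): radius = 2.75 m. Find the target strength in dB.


TS = 10*log10(2.75^2 / 4) = 10*log10(1.890625) = 2.77

2.77 dB


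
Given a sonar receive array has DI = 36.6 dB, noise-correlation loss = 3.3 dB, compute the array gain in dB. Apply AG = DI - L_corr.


AG = DI - L_corr = 36.6 - 3.3 = 33.3

33.3 dB


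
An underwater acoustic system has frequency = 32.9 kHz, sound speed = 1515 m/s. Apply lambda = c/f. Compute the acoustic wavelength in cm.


4.6 cm


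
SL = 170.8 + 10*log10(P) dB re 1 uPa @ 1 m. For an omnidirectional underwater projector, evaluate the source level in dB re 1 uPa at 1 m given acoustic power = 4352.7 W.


207.19 dB


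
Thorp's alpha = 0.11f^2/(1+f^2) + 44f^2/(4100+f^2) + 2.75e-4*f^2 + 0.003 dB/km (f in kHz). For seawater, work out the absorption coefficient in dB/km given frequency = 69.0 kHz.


f^2 = 4761.0
alpha = 0.11*4761.0/(1+4761.0) + 44*4761.0/(4100+4761.0) + 2.75e-4*4761.0 + 0.003 = 25.063

25.063 dB/km


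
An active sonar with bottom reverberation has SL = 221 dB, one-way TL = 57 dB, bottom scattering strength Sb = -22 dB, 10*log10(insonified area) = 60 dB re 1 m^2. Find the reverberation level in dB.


RL = SL - 2*TL + Sb + 10*log10(A) = 221 - 2*57 + (-22) + 60 = 145

145 dB


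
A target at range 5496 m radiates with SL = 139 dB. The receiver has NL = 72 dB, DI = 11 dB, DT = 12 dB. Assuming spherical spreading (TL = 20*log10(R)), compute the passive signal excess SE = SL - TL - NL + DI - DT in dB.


Step 1: TL = 20*log10(5496) = 74.8 dB
Step 2: SE = 139 - 74.8 - 72 + 11 - 12 = -8.8

-8.8 dB


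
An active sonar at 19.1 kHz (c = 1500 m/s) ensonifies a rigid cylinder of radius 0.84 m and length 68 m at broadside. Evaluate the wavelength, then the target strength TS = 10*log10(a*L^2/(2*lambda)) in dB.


Step 1: lambda = c/f = 1500/19100 = 0.07853 m
Step 2: TS = 10*log10(a*L^2/(2*lambda)) = 10*log10(0.84*68^2/(2*0.07853)) = 43.93

43.93 dB


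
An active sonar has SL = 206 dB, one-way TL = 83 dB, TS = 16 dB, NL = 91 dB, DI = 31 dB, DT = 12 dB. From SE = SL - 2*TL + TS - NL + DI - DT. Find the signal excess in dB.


SE = SL - 2*TL + TS - NL + DI - DT = 206 - 2*83 + (16) - 91 + 31 - 12 = -16

-16 dB


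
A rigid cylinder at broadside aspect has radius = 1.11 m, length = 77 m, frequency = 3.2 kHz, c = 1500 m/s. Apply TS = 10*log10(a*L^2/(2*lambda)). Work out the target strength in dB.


lambda = 1500/3200 = 0.46875 m
TS = 10*log10(1.11*77^2/(2*0.46875)) = 38.46

38.46 dB


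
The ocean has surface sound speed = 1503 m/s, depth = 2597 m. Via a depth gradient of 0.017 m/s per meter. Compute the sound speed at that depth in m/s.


1547.149 m/s


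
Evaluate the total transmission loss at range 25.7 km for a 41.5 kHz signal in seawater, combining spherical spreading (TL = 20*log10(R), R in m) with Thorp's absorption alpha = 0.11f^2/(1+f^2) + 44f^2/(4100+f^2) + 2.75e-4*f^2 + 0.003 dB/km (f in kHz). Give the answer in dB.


Step 1 (Thorp): alpha = 0.11*1722.25/(1+1722.25) + 44*1722.25/(4100+1722.25) + 2.75e-4*1722.25 + 0.003 = 13.602 dB/km
Step 2: TL_spread = 20*log10(25700) = 88.2 dB
Step 3: TL_abs = alpha*R = 13.602 * 25.7 = 349.57 dB
Step 4: TL_total = 88.2 + 349.57 = 437.77

437.77 dB


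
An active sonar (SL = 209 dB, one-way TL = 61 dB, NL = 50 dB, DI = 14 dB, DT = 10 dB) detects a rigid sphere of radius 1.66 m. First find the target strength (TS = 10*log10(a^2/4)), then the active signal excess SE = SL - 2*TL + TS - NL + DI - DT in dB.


Step 1: TS = 10*log10(1.66^2/4) = -1.62 dB
Step 2: SE = SL - 2*TL + TS - NL + DI - DT = 209 - 2*61 + (-1.62) - 50 + 14 - 10 = 39.38

39.38 dB


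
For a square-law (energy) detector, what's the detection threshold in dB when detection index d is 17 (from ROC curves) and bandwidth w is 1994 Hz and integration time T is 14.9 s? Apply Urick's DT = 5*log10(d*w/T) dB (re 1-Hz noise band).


DT = 5*log10(d*w/T) = 5*log10(17 * 1994 / 14.9) = 5*log10(2275.03) = 16.78

16.78 dB


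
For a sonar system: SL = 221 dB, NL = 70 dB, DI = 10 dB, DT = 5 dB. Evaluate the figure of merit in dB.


156 dB


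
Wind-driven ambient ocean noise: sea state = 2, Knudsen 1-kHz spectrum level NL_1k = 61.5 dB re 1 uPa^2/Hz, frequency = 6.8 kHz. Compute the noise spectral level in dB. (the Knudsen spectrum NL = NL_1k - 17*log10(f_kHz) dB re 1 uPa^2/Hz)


NL = NL_1k - 17*log10(f_kHz) = 61.5 - 17*log10(6.8) = 61.5 - (14.15) = 47.35

47.35 dB


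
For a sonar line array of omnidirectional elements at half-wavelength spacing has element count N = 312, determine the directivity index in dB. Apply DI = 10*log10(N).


24.94 dB


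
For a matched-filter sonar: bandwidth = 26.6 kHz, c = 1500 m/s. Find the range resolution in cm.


2.82 cm


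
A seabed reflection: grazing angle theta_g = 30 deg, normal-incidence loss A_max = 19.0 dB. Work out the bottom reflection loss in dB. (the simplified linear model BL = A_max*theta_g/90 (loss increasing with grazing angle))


BL = A_max * theta_g / 90 = 19.0 * 30 / 90 = 6.33

6.33 dB


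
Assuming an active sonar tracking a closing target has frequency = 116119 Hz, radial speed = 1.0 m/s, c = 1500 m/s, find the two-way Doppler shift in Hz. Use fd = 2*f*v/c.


fd = 2*f*v/c = 2 * 116119 * 1.0 / 1500 = 154.83

154.83 Hz


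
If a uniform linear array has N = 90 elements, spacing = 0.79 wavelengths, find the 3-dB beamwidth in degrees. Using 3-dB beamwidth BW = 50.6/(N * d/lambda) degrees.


0.71 deg


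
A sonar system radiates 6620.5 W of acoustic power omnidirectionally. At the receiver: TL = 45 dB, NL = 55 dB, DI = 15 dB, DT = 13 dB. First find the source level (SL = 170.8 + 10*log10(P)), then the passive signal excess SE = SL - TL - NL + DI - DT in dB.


Step 1: SL = 170.8 + 10*log10(6620.5) = 209.01 dB
Step 2: SE = SL - TL - NL + DI - DT = 209.01 - 45 - 55 + 15 - 13 = 111.01

111.01 dB


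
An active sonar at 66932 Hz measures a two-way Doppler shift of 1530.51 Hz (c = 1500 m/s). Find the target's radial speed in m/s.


From fd = 2*f*v/c, v = c*fd/(2*f) = 1500 * 1530.51 / (2*66932) = 17.15

17.15 m/s


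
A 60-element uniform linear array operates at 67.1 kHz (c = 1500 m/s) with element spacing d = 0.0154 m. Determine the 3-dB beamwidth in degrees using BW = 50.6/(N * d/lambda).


Step 1: lambda = 1500/67100 = 0.02235 m
Step 2: d/lambda = 0.0154/0.02235 = 0.689
Step 3: BW = 50.6/(N * d/lambda) = 50.6/(60 * 0.689) = 1.22

1.22 deg


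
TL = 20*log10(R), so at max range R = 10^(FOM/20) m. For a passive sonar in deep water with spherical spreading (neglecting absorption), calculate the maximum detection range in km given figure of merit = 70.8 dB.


3.47 km


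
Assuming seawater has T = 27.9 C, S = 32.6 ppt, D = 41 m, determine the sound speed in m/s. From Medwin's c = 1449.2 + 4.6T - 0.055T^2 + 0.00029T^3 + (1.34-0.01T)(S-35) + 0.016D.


c = 1449.2 + 4.6*27.9 - 0.055*27.9^2 + 0.00029*27.9^3 + (1.34 - 0.01*27.9)*(32.6 - 35) + 0.016*41 = 1539.14

1539.14 m/s


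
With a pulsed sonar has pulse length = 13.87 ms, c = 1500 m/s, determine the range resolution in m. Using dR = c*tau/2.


dR = c*tau/2 = 1500 * 13.87e-3 / 2 = 10.4025

10.4025 m


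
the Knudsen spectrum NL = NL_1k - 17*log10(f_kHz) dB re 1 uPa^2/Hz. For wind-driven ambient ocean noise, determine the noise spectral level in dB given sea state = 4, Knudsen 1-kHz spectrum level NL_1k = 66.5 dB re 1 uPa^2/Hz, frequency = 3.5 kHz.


NL = NL_1k - 17*log10(f_kHz) = 66.5 - 17*log10(3.5) = 66.5 - (9.25) = 57.25

57.25 dB


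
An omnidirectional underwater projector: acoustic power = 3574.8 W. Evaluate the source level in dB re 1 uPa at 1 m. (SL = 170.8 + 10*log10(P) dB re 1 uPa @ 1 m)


206.33 dB


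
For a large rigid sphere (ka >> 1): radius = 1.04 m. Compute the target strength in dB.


TS = 10*log10(1.04^2 / 4) = 10*log10(0.2704) = -5.68

-5.68 dB


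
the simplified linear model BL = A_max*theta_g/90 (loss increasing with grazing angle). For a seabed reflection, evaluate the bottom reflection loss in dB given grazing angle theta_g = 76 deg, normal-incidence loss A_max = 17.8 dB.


BL = A_max * theta_g / 90 = 17.8 * 76 / 90 = 15.03

15.03 dB


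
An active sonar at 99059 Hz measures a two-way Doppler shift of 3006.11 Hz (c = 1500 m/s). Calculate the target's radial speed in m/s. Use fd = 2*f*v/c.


From fd = 2*f*v/c, v = c*fd/(2*f) = 1500 * 3006.11 / (2*99059) = 22.76

22.76 m/s


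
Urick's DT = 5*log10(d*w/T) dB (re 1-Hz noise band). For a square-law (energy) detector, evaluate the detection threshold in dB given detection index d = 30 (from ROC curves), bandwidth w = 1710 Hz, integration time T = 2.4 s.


DT = 5*log10(d*w/T) = 5*log10(30 * 1710 / 2.4) = 5*log10(21375.0) = 21.65

21.65 dB


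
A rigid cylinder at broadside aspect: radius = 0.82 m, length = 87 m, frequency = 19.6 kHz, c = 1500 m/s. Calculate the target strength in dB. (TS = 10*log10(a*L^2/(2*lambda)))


46.08 dB


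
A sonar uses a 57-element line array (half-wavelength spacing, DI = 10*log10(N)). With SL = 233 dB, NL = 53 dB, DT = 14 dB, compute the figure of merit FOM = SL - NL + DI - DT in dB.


183.56 dB


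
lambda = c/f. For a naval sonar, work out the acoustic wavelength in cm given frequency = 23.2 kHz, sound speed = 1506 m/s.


lambda = c/f = 1506 / 23200 = 0.0649 m = 6.49 cm

6.49 cm


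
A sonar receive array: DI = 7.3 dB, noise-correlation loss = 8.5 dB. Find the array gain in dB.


AG = DI - L_corr = 7.3 - 8.5 = -1.2

-1.2 dB


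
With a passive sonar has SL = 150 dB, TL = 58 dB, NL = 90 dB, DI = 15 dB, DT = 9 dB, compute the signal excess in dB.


SE = SL - TL - NL + DI - DT = 150 - 58 - 90 + 15 - 9 = 8

8 dB


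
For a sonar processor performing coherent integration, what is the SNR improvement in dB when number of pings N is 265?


Gain = 10*log10(265) = 24.23

24.23 dB


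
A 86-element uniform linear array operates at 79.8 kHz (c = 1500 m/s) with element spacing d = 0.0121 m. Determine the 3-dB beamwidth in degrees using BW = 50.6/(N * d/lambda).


0.91 deg


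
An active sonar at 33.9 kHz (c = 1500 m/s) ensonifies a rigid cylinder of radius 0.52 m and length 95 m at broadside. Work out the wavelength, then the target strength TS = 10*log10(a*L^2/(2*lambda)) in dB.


Step 1: lambda = c/f = 1500/33900 = 0.04425 m
Step 2: TS = 10*log10(a*L^2/(2*lambda)) = 10*log10(0.52*95^2/(2*0.04425)) = 47.25

47.25 dB


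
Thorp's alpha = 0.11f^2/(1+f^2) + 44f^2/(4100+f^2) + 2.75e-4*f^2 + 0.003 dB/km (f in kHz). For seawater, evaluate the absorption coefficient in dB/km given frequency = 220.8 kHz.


f^2 = 48752.64
alpha = 0.11*48752.64/(1+48752.64) + 44*48752.64/(4100+48752.64) + 2.75e-4*48752.64 + 0.003 = 54.107

54.107 dB/km


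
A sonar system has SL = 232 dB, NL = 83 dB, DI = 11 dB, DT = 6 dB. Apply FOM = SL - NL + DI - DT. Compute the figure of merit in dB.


154 dB


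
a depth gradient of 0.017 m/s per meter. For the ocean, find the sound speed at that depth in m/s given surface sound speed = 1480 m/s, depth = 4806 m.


c = 1480 + 0.017 * 4806 = 1561.702

1561.702 m/s


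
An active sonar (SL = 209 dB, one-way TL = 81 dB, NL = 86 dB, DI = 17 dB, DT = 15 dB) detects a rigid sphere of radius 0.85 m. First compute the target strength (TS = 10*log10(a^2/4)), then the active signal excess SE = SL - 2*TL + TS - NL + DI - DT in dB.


Step 1: TS = 10*log10(0.85^2/4) = -7.43 dB
Step 2: SE = SL - 2*TL + TS - NL + DI - DT = 209 - 2*81 + (-7.43) - 86 + 17 - 15 = -44.43

-44.43 dB


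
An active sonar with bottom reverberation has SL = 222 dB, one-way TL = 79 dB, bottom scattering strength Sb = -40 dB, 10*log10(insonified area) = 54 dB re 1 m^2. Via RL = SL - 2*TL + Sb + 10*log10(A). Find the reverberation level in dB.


78 dB


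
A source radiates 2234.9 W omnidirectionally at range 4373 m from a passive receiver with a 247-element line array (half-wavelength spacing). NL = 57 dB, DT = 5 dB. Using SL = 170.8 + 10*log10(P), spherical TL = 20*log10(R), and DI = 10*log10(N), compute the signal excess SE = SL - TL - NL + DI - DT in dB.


93.4 dB


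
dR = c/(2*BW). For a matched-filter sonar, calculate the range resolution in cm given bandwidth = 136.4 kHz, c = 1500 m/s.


0.55 cm


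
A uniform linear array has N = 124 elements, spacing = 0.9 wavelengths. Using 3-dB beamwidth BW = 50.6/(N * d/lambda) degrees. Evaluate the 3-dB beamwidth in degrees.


BW = 50.6 / (124 * 0.9) = 50.6 / 111.6 = 0.45

0.45 deg


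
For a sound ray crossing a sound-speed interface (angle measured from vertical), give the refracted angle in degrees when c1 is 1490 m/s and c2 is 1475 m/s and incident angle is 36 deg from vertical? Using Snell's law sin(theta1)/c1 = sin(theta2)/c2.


sin(theta2) = (c2/c1)*sin(theta1) = (1475/1490)*sin(36 deg) = 0.58187
theta2 = arcsin(0.58187) = 35.58

35.58 deg


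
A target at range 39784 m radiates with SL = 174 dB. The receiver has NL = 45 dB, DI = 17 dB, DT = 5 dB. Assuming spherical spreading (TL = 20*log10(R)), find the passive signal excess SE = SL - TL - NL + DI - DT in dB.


Step 1: TL = 20*log10(39784) = 91.99 dB
Step 2: SE = 174 - 91.99 - 45 + 17 - 5 = 49.01

49.01 dB


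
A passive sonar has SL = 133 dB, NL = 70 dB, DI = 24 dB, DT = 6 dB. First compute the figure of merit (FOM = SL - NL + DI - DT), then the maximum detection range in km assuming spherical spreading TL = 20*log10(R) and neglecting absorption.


Step 1: FOM = SL - NL + DI - DT = 133 - 70 + 24 - 6 = 81 dB
Step 2: at max range FOM = TL = 20*log10(R), so R = 10^(81/20) = 11220.18 m = 11.22 km

11.22 km


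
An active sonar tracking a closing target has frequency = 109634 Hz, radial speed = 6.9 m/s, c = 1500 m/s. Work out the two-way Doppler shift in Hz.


fd = 2*f*v/c = 2 * 109634 * 6.9 / 1500 = 1008.63

1008.63 Hz


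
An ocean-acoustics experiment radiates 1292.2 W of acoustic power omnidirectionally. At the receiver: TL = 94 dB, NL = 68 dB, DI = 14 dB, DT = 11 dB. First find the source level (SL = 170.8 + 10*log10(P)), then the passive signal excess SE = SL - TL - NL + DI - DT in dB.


Step 1: SL = 170.8 + 10*log10(1292.2) = 201.91 dB
Step 2: SE = SL - TL - NL + DI - DT = 201.91 - 94 - 68 + 14 - 11 = 42.91

42.91 dB


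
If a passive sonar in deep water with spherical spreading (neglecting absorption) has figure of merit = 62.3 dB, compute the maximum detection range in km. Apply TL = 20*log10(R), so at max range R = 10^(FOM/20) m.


At max range FOM = TL, so 20*log10(R) = 62.3
R = 10^(62.3/20) = 1303.17 m = 1.3 km

1.3 km


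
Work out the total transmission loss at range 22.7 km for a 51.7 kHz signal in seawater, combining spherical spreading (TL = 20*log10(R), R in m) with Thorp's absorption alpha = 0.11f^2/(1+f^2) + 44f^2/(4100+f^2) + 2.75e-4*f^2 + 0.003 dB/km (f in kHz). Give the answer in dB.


500.54 dB


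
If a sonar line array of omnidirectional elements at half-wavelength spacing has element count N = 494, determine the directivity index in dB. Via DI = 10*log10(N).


DI = 10*log10(494) = 26.94

26.94 dB


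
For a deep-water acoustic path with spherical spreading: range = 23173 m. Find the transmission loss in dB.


TL = 20*log10(23173) = 87.3

87.3 dB


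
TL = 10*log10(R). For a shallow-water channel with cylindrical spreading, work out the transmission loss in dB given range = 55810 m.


47.47 dB


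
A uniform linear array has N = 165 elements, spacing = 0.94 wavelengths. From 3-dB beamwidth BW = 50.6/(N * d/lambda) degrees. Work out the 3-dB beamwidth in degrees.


0.33 deg


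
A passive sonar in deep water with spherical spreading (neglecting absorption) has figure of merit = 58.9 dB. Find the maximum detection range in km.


0.88 km


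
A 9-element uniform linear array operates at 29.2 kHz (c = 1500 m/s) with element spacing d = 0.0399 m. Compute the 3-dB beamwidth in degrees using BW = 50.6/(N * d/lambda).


Step 1: lambda = 1500/29200 = 0.05137 m
Step 2: d/lambda = 0.0399/0.05137 = 0.7767
Step 3: BW = 50.6/(N * d/lambda) = 50.6/(9 * 0.7767) = 7.24

7.24 deg


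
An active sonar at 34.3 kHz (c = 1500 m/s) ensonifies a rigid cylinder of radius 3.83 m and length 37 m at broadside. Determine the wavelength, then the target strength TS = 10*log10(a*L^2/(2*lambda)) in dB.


Step 1: lambda = c/f = 1500/34300 = 0.04373 m
Step 2: TS = 10*log10(a*L^2/(2*lambda)) = 10*log10(3.83*37^2/(2*0.04373)) = 47.78

47.78 dB


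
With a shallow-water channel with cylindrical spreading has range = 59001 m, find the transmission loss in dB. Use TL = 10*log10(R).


TL = 10*log10(59001) = 47.71

47.71 dB


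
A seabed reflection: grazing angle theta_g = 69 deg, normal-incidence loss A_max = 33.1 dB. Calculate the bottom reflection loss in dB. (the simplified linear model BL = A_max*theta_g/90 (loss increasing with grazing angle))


BL = A_max * theta_g / 90 = 33.1 * 69 / 90 = 25.38

25.38 dB


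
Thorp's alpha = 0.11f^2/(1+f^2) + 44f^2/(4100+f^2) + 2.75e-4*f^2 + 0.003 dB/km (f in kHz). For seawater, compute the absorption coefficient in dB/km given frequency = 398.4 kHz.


f^2 = 158722.56
alpha = 0.11*158722.56/(1+158722.56) + 44*158722.56/(4100+158722.56) + 2.75e-4*158722.56 + 0.003 = 86.654

86.654 dB/km


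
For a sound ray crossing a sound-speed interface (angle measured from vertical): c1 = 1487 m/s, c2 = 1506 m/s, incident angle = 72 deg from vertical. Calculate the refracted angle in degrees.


sin(theta2) = (c2/c1)*sin(theta1) = (1506/1487)*sin(72 deg) = 0.96321
theta2 = arcsin(0.96321) = 74.41

74.41 deg


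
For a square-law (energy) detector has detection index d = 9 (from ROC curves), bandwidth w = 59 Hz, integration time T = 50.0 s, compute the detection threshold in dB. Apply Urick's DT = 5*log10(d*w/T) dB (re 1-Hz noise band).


5.13 dB


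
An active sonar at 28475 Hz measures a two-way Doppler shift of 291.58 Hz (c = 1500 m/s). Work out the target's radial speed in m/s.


From fd = 2*f*v/c, v = c*fd/(2*f) = 1500 * 291.58 / (2*28475) = 7.68

7.68 m/s


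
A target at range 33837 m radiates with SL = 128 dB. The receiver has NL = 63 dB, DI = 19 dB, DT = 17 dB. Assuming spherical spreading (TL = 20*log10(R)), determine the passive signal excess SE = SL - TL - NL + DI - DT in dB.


-23.59 dB


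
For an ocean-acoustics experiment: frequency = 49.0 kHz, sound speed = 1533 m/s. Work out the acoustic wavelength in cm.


lambda = c/f = 1533 / 49000 = 0.0313 m = 3.13 cm

3.13 cm


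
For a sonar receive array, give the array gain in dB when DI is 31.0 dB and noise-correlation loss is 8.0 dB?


AG = DI - L_corr = 31.0 - 8.0 = 23.0

23.0 dB


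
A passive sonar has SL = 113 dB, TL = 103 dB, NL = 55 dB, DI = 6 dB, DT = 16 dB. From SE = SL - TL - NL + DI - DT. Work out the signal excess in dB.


SE = SL - TL - NL + DI - DT = 113 - 103 - 55 + 6 - 16 = -55

-55 dB


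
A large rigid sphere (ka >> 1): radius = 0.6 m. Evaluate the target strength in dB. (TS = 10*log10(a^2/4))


TS = 10*log10(0.6^2 / 4) = 10*log10(0.09) = -10.46

-10.46 dB


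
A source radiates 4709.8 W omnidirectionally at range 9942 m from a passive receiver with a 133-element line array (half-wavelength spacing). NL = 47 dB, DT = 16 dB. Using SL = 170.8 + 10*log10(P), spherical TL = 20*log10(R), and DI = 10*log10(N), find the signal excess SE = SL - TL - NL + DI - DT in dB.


Step 1: SL = 170.8 + 10*log10(4709.8) = 207.53 dB
Step 2: TL = 20*log10(9942) = 79.95 dB
Step 3: DI = 10*log10(133) = 21.24 dB
Step 4: SE = SL - TL - NL + DI - DT = 207.53 - 79.95 - 47 + 21.24 - 16 = 85.82

85.82 dB


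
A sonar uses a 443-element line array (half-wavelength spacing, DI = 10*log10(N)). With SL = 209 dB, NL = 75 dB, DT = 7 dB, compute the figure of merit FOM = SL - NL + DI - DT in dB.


Step 1: DI = 10*log10(443) = 26.46 dB
Step 2: FOM = SL - NL + DI - DT = 209 - 75 + 26.46 - 7 = 153.46

153.46 dB


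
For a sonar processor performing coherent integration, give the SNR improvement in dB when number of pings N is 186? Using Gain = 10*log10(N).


Gain = 10*log10(186) = 22.7

22.7 dB


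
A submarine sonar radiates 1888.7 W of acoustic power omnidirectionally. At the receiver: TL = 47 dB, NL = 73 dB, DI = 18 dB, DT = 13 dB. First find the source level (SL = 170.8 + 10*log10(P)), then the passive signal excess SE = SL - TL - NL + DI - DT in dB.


Step 1: SL = 170.8 + 10*log10(1888.7) = 203.56 dB
Step 2: SE = SL - TL - NL + DI - DT = 203.56 - 47 - 73 + 18 - 13 = 88.56

88.56 dB


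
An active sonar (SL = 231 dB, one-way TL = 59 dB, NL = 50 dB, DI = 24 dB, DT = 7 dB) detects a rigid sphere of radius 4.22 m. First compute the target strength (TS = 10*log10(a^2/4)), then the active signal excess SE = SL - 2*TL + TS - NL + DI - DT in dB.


Step 1: TS = 10*log10(4.22^2/4) = 6.49 dB
Step 2: SE = SL - 2*TL + TS - NL + DI - DT = 231 - 2*59 + (6.49) - 50 + 24 - 7 = 86.49

86.49 dB


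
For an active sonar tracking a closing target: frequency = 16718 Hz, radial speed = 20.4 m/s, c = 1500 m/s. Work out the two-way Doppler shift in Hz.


fd = 2*f*v/c = 2 * 16718 * 20.4 / 1500 = 454.73

454.73 Hz


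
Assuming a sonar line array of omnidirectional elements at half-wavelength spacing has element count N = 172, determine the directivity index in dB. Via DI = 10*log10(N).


22.36 dB


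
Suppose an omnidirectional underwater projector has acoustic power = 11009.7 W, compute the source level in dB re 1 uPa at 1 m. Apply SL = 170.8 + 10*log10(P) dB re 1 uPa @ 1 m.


211.22 dB


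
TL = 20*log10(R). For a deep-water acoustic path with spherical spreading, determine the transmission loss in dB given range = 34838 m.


TL = 20*log10(34838) = 90.84

90.84 dB
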